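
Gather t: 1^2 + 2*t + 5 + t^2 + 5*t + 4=t^2 + 7*t + 10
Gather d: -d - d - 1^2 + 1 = -2*d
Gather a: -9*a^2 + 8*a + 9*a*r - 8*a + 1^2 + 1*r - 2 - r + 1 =-9*a^2 + 9*a*r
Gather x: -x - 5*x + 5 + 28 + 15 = 48 - 6*x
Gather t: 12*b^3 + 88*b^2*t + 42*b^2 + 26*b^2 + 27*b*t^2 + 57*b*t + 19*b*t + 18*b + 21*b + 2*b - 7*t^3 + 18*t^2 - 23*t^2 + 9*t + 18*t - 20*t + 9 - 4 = 12*b^3 + 68*b^2 + 41*b - 7*t^3 + t^2*(27*b - 5) + t*(88*b^2 + 76*b + 7) + 5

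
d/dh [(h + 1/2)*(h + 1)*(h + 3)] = 3*h^2 + 9*h + 5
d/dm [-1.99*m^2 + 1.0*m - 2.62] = 1.0 - 3.98*m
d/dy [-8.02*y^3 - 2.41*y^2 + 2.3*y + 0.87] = -24.06*y^2 - 4.82*y + 2.3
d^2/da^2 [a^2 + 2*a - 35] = 2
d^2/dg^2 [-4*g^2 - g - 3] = -8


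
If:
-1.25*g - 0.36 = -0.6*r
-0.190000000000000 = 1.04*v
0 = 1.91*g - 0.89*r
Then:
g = 9.56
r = 20.53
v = -0.18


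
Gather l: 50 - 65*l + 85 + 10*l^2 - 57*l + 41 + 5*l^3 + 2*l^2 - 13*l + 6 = 5*l^3 + 12*l^2 - 135*l + 182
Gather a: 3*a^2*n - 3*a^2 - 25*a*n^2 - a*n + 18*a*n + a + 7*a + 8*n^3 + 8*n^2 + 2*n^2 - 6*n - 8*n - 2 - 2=a^2*(3*n - 3) + a*(-25*n^2 + 17*n + 8) + 8*n^3 + 10*n^2 - 14*n - 4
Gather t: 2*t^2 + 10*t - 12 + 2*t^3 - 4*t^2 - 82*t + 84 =2*t^3 - 2*t^2 - 72*t + 72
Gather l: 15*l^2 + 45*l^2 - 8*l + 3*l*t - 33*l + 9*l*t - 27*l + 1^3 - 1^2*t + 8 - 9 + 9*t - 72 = 60*l^2 + l*(12*t - 68) + 8*t - 72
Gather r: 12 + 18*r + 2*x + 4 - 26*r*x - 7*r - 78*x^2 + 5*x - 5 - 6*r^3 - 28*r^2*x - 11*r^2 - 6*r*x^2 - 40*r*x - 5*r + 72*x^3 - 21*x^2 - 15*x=-6*r^3 + r^2*(-28*x - 11) + r*(-6*x^2 - 66*x + 6) + 72*x^3 - 99*x^2 - 8*x + 11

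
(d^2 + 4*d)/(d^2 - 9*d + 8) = d*(d + 4)/(d^2 - 9*d + 8)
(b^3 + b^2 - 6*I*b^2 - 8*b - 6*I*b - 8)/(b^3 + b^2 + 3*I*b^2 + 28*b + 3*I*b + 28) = (b - 2*I)/(b + 7*I)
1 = 1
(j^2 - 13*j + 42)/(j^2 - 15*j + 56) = (j - 6)/(j - 8)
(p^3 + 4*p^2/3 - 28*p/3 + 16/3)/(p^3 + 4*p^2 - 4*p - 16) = (p - 2/3)/(p + 2)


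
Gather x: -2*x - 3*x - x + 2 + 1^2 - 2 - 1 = -6*x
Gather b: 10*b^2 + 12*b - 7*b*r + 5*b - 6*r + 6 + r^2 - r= 10*b^2 + b*(17 - 7*r) + r^2 - 7*r + 6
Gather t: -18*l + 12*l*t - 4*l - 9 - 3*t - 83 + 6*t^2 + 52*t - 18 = -22*l + 6*t^2 + t*(12*l + 49) - 110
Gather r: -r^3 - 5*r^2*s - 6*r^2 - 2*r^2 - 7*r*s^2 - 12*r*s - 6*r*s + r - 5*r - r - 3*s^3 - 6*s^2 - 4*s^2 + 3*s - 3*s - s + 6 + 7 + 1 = -r^3 + r^2*(-5*s - 8) + r*(-7*s^2 - 18*s - 5) - 3*s^3 - 10*s^2 - s + 14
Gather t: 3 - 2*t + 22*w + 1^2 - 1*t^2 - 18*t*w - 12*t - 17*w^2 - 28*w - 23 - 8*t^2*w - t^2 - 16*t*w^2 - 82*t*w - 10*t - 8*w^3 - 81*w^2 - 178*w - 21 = t^2*(-8*w - 2) + t*(-16*w^2 - 100*w - 24) - 8*w^3 - 98*w^2 - 184*w - 40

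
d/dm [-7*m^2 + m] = 1 - 14*m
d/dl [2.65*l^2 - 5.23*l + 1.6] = 5.3*l - 5.23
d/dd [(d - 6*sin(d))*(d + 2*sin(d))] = -4*d*cos(d) + 2*d - 4*sin(d) - 12*sin(2*d)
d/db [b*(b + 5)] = 2*b + 5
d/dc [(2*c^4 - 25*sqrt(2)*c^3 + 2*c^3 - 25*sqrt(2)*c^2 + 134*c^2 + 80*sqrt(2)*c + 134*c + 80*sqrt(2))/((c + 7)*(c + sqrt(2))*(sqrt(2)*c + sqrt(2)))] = (sqrt(2)*c^4 + 4*c^3 + 14*sqrt(2)*c^3 - 133*c^2 - 92*sqrt(2)*c^2 - 350*sqrt(2)*c - 160*c - 80*sqrt(2) + 378)/(c^4 + 2*sqrt(2)*c^3 + 14*c^3 + 28*sqrt(2)*c^2 + 51*c^2 + 28*c + 98*sqrt(2)*c + 98)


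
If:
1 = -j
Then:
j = -1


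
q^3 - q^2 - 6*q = q*(q - 3)*(q + 2)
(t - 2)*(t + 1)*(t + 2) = t^3 + t^2 - 4*t - 4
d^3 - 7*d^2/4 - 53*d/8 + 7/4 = (d - 7/2)*(d - 1/4)*(d + 2)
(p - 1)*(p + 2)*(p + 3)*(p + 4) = p^4 + 8*p^3 + 17*p^2 - 2*p - 24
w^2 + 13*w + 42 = (w + 6)*(w + 7)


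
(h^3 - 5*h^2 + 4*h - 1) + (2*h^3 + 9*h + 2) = 3*h^3 - 5*h^2 + 13*h + 1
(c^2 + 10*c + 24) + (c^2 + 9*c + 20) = 2*c^2 + 19*c + 44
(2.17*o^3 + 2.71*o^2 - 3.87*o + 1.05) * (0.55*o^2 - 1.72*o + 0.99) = 1.1935*o^5 - 2.2419*o^4 - 4.6414*o^3 + 9.9168*o^2 - 5.6373*o + 1.0395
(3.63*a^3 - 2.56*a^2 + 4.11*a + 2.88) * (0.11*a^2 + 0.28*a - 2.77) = 0.3993*a^5 + 0.7348*a^4 - 10.3198*a^3 + 8.5588*a^2 - 10.5783*a - 7.9776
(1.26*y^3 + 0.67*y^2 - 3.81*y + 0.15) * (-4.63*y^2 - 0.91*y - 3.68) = -5.8338*y^5 - 4.2487*y^4 + 12.3938*y^3 + 0.307*y^2 + 13.8843*y - 0.552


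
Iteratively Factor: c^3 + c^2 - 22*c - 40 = (c + 2)*(c^2 - c - 20) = (c + 2)*(c + 4)*(c - 5)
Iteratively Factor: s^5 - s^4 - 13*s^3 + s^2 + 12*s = (s - 4)*(s^4 + 3*s^3 - s^2 - 3*s) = (s - 4)*(s - 1)*(s^3 + 4*s^2 + 3*s) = (s - 4)*(s - 1)*(s + 1)*(s^2 + 3*s) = (s - 4)*(s - 1)*(s + 1)*(s + 3)*(s)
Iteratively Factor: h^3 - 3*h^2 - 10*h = (h)*(h^2 - 3*h - 10) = h*(h + 2)*(h - 5)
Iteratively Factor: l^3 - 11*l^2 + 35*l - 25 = (l - 5)*(l^2 - 6*l + 5) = (l - 5)^2*(l - 1)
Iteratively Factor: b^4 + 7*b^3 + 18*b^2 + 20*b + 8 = (b + 2)*(b^3 + 5*b^2 + 8*b + 4) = (b + 2)^2*(b^2 + 3*b + 2) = (b + 1)*(b + 2)^2*(b + 2)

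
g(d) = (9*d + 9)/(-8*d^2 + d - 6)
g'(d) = (9*d + 9)*(16*d - 1)/(-8*d^2 + d - 6)^2 + 9/(-8*d^2 + d - 6)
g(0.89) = -1.49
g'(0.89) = 0.93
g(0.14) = -1.71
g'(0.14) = -1.14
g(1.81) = -0.83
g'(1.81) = 0.47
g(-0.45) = -0.61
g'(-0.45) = -1.74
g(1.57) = -0.96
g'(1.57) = 0.58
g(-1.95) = 0.22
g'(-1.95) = -0.05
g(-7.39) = 0.13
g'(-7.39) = 0.01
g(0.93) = -1.45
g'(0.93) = 0.93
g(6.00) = -0.22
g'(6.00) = 0.04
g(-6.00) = 0.15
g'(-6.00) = 0.02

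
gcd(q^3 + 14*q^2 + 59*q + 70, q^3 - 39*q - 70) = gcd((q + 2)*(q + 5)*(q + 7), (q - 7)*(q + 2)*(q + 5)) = q^2 + 7*q + 10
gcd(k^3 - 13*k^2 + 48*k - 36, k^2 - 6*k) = k - 6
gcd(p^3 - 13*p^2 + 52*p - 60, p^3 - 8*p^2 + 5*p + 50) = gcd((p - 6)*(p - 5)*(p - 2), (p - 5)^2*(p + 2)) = p - 5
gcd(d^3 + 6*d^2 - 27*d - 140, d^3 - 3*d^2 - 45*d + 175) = d^2 + 2*d - 35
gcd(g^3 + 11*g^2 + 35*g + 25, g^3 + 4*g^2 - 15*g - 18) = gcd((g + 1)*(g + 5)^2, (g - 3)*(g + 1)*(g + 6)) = g + 1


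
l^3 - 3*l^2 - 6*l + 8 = (l - 4)*(l - 1)*(l + 2)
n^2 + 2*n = n*(n + 2)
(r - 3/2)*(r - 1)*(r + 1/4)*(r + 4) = r^4 + 7*r^3/4 - 65*r^2/8 + 31*r/8 + 3/2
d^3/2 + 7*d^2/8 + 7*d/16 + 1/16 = (d/2 + 1/4)*(d + 1/4)*(d + 1)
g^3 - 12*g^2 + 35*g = g*(g - 7)*(g - 5)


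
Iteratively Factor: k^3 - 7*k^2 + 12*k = (k - 4)*(k^2 - 3*k) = k*(k - 4)*(k - 3)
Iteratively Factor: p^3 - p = (p)*(p^2 - 1) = p*(p + 1)*(p - 1)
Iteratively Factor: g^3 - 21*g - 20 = (g + 1)*(g^2 - g - 20) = (g - 5)*(g + 1)*(g + 4)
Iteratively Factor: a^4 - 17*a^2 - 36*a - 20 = (a + 1)*(a^3 - a^2 - 16*a - 20) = (a - 5)*(a + 1)*(a^2 + 4*a + 4) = (a - 5)*(a + 1)*(a + 2)*(a + 2)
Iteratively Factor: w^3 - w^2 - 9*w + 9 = (w - 3)*(w^2 + 2*w - 3) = (w - 3)*(w + 3)*(w - 1)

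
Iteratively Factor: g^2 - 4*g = (g)*(g - 4)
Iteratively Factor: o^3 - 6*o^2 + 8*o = (o - 2)*(o^2 - 4*o) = o*(o - 2)*(o - 4)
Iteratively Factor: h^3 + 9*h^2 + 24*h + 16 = (h + 4)*(h^2 + 5*h + 4) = (h + 1)*(h + 4)*(h + 4)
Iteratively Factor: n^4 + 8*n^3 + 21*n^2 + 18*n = (n + 3)*(n^3 + 5*n^2 + 6*n) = (n + 2)*(n + 3)*(n^2 + 3*n) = (n + 2)*(n + 3)^2*(n)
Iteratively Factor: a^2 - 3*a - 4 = (a + 1)*(a - 4)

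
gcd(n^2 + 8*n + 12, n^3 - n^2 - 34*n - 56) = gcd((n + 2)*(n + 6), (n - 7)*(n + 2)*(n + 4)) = n + 2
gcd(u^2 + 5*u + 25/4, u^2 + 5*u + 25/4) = u^2 + 5*u + 25/4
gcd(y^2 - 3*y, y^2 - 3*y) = y^2 - 3*y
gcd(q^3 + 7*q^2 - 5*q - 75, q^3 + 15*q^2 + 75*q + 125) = q^2 + 10*q + 25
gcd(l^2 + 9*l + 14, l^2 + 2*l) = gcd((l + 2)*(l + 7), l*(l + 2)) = l + 2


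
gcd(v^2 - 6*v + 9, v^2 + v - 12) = v - 3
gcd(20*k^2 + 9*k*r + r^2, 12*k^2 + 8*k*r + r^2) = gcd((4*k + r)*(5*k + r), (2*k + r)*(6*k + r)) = 1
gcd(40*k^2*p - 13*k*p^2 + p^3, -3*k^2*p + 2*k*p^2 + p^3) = p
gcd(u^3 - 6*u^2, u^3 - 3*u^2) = u^2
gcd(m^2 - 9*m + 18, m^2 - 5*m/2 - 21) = m - 6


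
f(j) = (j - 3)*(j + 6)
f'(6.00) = 15.00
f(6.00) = 36.00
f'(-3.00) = -3.00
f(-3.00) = -18.00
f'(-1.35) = 0.30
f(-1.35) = -20.23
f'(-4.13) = -5.26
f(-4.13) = -13.33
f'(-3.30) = -3.60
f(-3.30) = -17.01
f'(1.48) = 5.96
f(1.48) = -11.37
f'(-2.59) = -2.18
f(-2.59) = -19.06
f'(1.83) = 6.66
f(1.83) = -9.16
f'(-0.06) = 2.88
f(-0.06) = -18.18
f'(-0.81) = 1.38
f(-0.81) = -19.77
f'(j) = 2*j + 3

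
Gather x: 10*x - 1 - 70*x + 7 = 6 - 60*x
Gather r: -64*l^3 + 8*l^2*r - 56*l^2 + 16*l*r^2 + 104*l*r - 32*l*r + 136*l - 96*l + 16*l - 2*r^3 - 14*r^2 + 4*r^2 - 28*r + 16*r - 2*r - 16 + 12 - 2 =-64*l^3 - 56*l^2 + 56*l - 2*r^3 + r^2*(16*l - 10) + r*(8*l^2 + 72*l - 14) - 6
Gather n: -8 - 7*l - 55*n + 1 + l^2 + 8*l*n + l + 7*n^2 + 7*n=l^2 - 6*l + 7*n^2 + n*(8*l - 48) - 7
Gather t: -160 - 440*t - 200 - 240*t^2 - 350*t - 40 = -240*t^2 - 790*t - 400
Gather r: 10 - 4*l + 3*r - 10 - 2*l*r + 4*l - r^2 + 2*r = -r^2 + r*(5 - 2*l)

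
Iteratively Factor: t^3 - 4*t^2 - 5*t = (t)*(t^2 - 4*t - 5) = t*(t - 5)*(t + 1)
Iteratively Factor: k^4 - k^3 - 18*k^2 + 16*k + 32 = (k + 4)*(k^3 - 5*k^2 + 2*k + 8) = (k + 1)*(k + 4)*(k^2 - 6*k + 8) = (k - 2)*(k + 1)*(k + 4)*(k - 4)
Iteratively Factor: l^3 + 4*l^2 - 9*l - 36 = (l + 3)*(l^2 + l - 12) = (l + 3)*(l + 4)*(l - 3)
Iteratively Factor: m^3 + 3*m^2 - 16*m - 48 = (m + 3)*(m^2 - 16) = (m + 3)*(m + 4)*(m - 4)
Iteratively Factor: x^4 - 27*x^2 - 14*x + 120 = (x + 3)*(x^3 - 3*x^2 - 18*x + 40) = (x + 3)*(x + 4)*(x^2 - 7*x + 10) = (x - 5)*(x + 3)*(x + 4)*(x - 2)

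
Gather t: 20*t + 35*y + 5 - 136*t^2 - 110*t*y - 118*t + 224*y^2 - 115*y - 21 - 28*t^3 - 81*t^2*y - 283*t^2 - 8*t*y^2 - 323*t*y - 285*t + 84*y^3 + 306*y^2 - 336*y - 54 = -28*t^3 + t^2*(-81*y - 419) + t*(-8*y^2 - 433*y - 383) + 84*y^3 + 530*y^2 - 416*y - 70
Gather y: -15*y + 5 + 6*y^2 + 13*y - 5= 6*y^2 - 2*y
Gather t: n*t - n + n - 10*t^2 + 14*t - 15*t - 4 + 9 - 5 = -10*t^2 + t*(n - 1)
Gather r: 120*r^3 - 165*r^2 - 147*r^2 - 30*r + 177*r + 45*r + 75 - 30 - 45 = 120*r^3 - 312*r^2 + 192*r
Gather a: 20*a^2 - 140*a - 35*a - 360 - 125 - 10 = 20*a^2 - 175*a - 495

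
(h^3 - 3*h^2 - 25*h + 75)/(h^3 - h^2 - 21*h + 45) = (h - 5)/(h - 3)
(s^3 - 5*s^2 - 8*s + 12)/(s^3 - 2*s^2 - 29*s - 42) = (s^2 - 7*s + 6)/(s^2 - 4*s - 21)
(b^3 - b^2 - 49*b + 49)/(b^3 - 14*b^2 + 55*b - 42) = (b + 7)/(b - 6)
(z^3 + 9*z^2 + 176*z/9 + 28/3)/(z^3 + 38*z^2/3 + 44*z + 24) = (z + 7/3)/(z + 6)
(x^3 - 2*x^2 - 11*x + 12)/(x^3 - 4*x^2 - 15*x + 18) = (x - 4)/(x - 6)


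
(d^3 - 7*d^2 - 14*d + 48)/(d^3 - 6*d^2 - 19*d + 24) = (d - 2)/(d - 1)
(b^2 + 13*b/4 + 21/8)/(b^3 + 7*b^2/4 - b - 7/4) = (b + 3/2)/(b^2 - 1)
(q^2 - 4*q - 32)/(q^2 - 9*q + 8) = (q + 4)/(q - 1)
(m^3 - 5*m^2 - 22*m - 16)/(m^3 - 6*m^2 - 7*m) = (m^2 - 6*m - 16)/(m*(m - 7))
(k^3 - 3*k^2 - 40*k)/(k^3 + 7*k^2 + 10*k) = (k - 8)/(k + 2)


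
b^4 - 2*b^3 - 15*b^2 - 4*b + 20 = (b - 5)*(b - 1)*(b + 2)^2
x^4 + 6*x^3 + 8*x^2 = x^2*(x + 2)*(x + 4)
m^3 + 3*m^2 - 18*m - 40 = (m - 4)*(m + 2)*(m + 5)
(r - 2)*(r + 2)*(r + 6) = r^3 + 6*r^2 - 4*r - 24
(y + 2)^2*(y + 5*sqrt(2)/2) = y^3 + 5*sqrt(2)*y^2/2 + 4*y^2 + 4*y + 10*sqrt(2)*y + 10*sqrt(2)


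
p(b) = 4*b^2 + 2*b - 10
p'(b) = 8*b + 2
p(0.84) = -5.50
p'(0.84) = 8.72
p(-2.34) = 7.22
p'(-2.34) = -16.72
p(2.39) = 17.63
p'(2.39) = 21.12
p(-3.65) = 35.99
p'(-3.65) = -27.20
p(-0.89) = -8.61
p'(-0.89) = -5.12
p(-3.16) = 23.62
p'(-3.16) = -23.28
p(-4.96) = 78.49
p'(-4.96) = -37.68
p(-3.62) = 35.18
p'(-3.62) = -26.96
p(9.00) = 332.00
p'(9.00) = 74.00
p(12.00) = 590.00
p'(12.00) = 98.00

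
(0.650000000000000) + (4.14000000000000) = 4.79000000000000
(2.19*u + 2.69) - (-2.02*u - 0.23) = 4.21*u + 2.92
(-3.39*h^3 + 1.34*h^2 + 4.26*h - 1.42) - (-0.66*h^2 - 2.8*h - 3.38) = -3.39*h^3 + 2.0*h^2 + 7.06*h + 1.96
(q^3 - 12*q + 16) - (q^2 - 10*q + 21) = q^3 - q^2 - 2*q - 5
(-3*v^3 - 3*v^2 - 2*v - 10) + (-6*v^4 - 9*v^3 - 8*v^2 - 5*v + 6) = -6*v^4 - 12*v^3 - 11*v^2 - 7*v - 4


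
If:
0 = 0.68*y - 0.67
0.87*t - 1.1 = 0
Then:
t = 1.26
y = 0.99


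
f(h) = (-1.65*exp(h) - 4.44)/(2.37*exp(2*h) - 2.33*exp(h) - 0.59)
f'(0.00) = 51.52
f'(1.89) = 0.26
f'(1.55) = 0.49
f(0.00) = 11.07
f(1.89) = -0.17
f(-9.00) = 7.52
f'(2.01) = 0.21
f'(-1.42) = -0.95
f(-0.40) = 5.10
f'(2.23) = 0.15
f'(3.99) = 0.01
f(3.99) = -0.01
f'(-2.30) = -1.13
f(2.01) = -0.15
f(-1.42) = 4.77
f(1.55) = -0.30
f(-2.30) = 5.76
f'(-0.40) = 3.68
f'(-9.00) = 0.00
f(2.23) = -0.11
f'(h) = (-1.65*exp(h) - 4.44)*(-4.74*exp(2*h) + 2.33*exp(h))/(2.37*exp(2*h) - 2.33*exp(h) - 0.59)^2 - 1.65*exp(h)/(2.37*exp(2*h) - 2.33*exp(h) - 0.59)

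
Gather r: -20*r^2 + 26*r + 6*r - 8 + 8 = -20*r^2 + 32*r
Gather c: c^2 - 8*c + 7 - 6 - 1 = c^2 - 8*c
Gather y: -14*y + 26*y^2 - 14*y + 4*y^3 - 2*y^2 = 4*y^3 + 24*y^2 - 28*y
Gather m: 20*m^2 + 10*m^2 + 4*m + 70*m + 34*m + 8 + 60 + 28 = 30*m^2 + 108*m + 96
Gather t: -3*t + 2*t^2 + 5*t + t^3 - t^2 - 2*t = t^3 + t^2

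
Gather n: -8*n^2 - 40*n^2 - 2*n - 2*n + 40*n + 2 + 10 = -48*n^2 + 36*n + 12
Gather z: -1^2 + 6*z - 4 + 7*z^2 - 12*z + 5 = 7*z^2 - 6*z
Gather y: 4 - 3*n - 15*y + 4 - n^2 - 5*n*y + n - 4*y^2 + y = -n^2 - 2*n - 4*y^2 + y*(-5*n - 14) + 8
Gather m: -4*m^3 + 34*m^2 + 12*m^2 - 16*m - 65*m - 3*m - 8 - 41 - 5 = -4*m^3 + 46*m^2 - 84*m - 54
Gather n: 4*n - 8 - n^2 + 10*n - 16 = -n^2 + 14*n - 24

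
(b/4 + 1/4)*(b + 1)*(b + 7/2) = b^3/4 + 11*b^2/8 + 2*b + 7/8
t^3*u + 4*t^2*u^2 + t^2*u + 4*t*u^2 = t*(t + 4*u)*(t*u + u)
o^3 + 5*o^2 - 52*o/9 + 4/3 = (o - 2/3)*(o - 1/3)*(o + 6)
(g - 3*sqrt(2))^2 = g^2 - 6*sqrt(2)*g + 18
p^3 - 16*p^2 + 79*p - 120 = (p - 8)*(p - 5)*(p - 3)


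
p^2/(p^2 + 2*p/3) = 3*p/(3*p + 2)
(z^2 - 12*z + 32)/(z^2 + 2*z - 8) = (z^2 - 12*z + 32)/(z^2 + 2*z - 8)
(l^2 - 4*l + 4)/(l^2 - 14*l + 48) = (l^2 - 4*l + 4)/(l^2 - 14*l + 48)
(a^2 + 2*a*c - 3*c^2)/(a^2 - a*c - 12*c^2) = (a - c)/(a - 4*c)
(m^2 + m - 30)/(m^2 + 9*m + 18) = (m - 5)/(m + 3)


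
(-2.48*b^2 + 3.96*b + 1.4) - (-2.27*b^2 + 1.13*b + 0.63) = -0.21*b^2 + 2.83*b + 0.77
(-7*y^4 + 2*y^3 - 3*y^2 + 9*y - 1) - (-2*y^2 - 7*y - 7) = -7*y^4 + 2*y^3 - y^2 + 16*y + 6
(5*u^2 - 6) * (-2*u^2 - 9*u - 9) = -10*u^4 - 45*u^3 - 33*u^2 + 54*u + 54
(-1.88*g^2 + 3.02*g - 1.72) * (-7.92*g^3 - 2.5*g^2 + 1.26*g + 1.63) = 14.8896*g^5 - 19.2184*g^4 + 3.7036*g^3 + 5.0408*g^2 + 2.7554*g - 2.8036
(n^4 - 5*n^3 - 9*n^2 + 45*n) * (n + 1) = n^5 - 4*n^4 - 14*n^3 + 36*n^2 + 45*n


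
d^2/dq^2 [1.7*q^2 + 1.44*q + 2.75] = 3.40000000000000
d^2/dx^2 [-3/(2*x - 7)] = -24/(2*x - 7)^3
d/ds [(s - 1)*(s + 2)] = 2*s + 1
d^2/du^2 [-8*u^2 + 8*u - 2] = -16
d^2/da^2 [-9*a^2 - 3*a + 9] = -18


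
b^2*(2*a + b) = 2*a*b^2 + b^3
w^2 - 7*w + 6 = (w - 6)*(w - 1)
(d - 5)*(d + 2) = d^2 - 3*d - 10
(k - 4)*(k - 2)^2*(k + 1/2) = k^4 - 15*k^3/2 + 16*k^2 - 6*k - 8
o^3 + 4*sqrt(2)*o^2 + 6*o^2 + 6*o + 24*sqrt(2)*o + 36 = (o + 6)*(o + sqrt(2))*(o + 3*sqrt(2))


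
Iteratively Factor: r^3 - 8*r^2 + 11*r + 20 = (r - 5)*(r^2 - 3*r - 4) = (r - 5)*(r - 4)*(r + 1)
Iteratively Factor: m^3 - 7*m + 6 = (m + 3)*(m^2 - 3*m + 2) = (m - 2)*(m + 3)*(m - 1)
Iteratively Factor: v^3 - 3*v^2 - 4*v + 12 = (v + 2)*(v^2 - 5*v + 6) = (v - 2)*(v + 2)*(v - 3)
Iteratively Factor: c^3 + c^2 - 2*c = (c - 1)*(c^2 + 2*c) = c*(c - 1)*(c + 2)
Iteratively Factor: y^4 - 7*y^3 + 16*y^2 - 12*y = (y)*(y^3 - 7*y^2 + 16*y - 12) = y*(y - 2)*(y^2 - 5*y + 6) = y*(y - 3)*(y - 2)*(y - 2)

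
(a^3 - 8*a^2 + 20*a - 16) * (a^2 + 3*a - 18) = a^5 - 5*a^4 - 22*a^3 + 188*a^2 - 408*a + 288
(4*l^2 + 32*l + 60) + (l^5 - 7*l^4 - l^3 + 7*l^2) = l^5 - 7*l^4 - l^3 + 11*l^2 + 32*l + 60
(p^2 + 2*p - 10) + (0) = p^2 + 2*p - 10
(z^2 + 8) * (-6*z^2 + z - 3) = -6*z^4 + z^3 - 51*z^2 + 8*z - 24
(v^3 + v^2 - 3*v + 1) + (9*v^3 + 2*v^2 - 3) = 10*v^3 + 3*v^2 - 3*v - 2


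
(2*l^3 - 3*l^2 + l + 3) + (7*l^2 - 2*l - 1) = 2*l^3 + 4*l^2 - l + 2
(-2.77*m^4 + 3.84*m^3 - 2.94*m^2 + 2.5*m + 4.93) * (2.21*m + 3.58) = -6.1217*m^5 - 1.4302*m^4 + 7.2498*m^3 - 5.0002*m^2 + 19.8453*m + 17.6494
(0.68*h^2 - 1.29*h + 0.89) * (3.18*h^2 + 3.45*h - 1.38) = 2.1624*h^4 - 1.7562*h^3 - 2.5587*h^2 + 4.8507*h - 1.2282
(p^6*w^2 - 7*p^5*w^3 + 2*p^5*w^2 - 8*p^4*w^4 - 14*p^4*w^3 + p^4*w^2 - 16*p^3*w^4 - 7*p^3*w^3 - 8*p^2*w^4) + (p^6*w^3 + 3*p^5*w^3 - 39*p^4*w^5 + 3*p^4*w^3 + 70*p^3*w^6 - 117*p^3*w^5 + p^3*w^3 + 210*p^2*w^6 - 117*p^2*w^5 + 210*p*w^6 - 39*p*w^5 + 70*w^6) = p^6*w^3 + p^6*w^2 - 4*p^5*w^3 + 2*p^5*w^2 - 39*p^4*w^5 - 8*p^4*w^4 - 11*p^4*w^3 + p^4*w^2 + 70*p^3*w^6 - 117*p^3*w^5 - 16*p^3*w^4 - 6*p^3*w^3 + 210*p^2*w^6 - 117*p^2*w^5 - 8*p^2*w^4 + 210*p*w^6 - 39*p*w^5 + 70*w^6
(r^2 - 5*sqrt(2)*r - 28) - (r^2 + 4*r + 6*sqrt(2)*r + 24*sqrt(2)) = -11*sqrt(2)*r - 4*r - 24*sqrt(2) - 28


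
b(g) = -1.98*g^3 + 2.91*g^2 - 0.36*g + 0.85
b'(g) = -5.94*g^2 + 5.82*g - 0.36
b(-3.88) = 161.71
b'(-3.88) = -112.36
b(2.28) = -8.31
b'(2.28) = -17.97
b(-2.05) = 30.88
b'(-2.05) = -37.25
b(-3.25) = 100.73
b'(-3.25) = -82.02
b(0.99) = 1.42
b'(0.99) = -0.42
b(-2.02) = 29.77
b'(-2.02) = -36.35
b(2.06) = -4.85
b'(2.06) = -13.58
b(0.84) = 1.43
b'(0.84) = 0.34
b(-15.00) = 7343.50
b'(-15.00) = -1424.16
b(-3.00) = 81.58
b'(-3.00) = -71.28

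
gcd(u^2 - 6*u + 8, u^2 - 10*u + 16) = u - 2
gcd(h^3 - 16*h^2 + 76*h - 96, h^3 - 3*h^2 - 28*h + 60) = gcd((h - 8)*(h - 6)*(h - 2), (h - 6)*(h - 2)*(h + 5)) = h^2 - 8*h + 12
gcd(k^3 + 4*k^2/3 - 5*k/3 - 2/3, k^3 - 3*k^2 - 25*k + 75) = 1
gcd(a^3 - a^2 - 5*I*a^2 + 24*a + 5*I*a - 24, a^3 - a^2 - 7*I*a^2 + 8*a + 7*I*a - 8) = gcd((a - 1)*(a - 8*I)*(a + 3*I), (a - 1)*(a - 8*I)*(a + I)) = a^2 + a*(-1 - 8*I) + 8*I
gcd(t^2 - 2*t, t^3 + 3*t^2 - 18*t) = t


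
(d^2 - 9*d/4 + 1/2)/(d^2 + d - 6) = (d - 1/4)/(d + 3)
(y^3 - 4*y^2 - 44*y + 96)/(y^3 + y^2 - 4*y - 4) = (y^2 - 2*y - 48)/(y^2 + 3*y + 2)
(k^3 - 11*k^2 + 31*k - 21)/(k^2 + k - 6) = (k^3 - 11*k^2 + 31*k - 21)/(k^2 + k - 6)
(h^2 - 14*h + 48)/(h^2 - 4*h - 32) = (h - 6)/(h + 4)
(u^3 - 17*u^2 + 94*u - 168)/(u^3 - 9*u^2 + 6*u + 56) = (u - 6)/(u + 2)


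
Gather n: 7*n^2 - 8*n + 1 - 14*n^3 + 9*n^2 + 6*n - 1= -14*n^3 + 16*n^2 - 2*n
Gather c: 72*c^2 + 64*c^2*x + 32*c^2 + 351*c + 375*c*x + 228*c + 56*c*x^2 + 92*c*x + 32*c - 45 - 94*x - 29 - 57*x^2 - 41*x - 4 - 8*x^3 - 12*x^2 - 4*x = c^2*(64*x + 104) + c*(56*x^2 + 467*x + 611) - 8*x^3 - 69*x^2 - 139*x - 78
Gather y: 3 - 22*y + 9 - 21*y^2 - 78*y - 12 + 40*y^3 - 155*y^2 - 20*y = 40*y^3 - 176*y^2 - 120*y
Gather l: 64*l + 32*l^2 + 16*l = 32*l^2 + 80*l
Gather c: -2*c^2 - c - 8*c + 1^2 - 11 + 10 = -2*c^2 - 9*c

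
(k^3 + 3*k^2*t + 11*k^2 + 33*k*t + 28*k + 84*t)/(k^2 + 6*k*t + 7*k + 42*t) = (k^2 + 3*k*t + 4*k + 12*t)/(k + 6*t)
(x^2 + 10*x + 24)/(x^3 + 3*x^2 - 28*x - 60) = (x + 4)/(x^2 - 3*x - 10)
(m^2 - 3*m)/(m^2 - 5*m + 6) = m/(m - 2)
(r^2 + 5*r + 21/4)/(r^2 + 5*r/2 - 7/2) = (r + 3/2)/(r - 1)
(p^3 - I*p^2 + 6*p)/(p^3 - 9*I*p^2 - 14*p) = (-p^2 + I*p - 6)/(-p^2 + 9*I*p + 14)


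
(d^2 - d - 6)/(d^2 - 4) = (d - 3)/(d - 2)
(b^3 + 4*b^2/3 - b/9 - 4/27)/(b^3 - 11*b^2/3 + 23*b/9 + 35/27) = (9*b^2 + 9*b - 4)/(9*b^2 - 36*b + 35)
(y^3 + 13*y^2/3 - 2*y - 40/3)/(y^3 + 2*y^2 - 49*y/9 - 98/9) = 3*(3*y^2 + 7*y - 20)/(9*y^2 - 49)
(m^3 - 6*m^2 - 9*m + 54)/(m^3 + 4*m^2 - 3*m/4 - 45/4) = 4*(m^2 - 9*m + 18)/(4*m^2 + 4*m - 15)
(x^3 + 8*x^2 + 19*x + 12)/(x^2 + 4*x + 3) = x + 4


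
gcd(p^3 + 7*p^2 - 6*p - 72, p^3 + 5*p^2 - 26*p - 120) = p^2 + 10*p + 24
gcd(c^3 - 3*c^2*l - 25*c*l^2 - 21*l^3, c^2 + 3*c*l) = c + 3*l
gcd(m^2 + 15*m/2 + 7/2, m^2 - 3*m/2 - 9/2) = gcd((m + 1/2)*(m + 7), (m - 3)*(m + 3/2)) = 1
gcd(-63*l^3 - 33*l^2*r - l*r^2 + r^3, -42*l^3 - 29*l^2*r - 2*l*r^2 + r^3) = -21*l^2 - 4*l*r + r^2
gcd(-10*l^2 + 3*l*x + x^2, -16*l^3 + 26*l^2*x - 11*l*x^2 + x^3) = -2*l + x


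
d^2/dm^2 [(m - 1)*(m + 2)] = 2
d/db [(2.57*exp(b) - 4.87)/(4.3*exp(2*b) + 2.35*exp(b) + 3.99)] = (-11.051*exp(2*b) + 41.882*exp(b) + 21.6988)*exp(b)/(18.49*exp(4*b) + 20.21*exp(3*b) + 39.8365*exp(2*b) + 18.753*exp(b) + 15.9201)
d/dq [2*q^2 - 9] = 4*q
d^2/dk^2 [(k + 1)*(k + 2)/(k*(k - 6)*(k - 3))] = 2*(k^6 + 9*k^5 - 123*k^4 + 207*k^3 + 594*k^2 - 972*k + 648)/(k^3*(k^6 - 27*k^5 + 297*k^4 - 1701*k^3 + 5346*k^2 - 8748*k + 5832))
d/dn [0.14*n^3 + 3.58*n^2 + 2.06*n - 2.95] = 0.42*n^2 + 7.16*n + 2.06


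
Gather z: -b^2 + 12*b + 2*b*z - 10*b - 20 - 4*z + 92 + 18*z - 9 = -b^2 + 2*b + z*(2*b + 14) + 63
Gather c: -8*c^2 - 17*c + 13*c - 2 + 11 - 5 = -8*c^2 - 4*c + 4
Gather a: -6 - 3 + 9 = 0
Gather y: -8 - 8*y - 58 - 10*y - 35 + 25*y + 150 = 7*y + 49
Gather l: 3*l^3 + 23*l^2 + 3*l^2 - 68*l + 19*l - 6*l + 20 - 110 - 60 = 3*l^3 + 26*l^2 - 55*l - 150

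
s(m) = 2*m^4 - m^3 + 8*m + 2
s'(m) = 8*m^3 - 3*m^2 + 8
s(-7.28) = 5947.25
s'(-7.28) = -3237.62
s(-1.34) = 0.13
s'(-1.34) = -16.64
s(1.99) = 41.40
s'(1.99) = 59.16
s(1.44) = 19.13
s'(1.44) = 25.67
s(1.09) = 12.25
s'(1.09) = 14.80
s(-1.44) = 2.07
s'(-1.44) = -22.11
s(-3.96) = 524.24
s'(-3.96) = -535.84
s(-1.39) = 1.03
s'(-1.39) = -19.28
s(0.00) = 2.00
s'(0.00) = 8.00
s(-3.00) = 167.00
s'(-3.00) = -235.00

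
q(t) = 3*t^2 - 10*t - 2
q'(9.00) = 44.00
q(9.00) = 151.00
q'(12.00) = 62.00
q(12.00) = 310.00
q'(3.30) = 9.80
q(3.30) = -2.33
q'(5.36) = 22.16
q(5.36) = 30.59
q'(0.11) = -9.34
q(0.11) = -3.06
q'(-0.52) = -13.12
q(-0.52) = 4.01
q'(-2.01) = -22.06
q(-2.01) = 30.22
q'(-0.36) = -12.16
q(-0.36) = 1.99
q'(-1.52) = -19.12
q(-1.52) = 20.13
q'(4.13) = 14.78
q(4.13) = 7.87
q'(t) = 6*t - 10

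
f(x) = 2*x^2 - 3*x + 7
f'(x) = 4*x - 3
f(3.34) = 19.29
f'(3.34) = 10.36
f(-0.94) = 11.59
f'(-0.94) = -6.76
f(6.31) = 67.70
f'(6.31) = 22.24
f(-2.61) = 28.45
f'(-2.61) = -13.44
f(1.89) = 8.47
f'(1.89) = 4.56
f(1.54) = 7.12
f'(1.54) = 3.16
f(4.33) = 31.51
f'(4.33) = 14.32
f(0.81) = 5.88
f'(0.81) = 0.24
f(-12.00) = 331.00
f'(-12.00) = -51.00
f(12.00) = 259.00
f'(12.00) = 45.00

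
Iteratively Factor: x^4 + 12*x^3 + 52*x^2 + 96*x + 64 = (x + 2)*(x^3 + 10*x^2 + 32*x + 32) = (x + 2)*(x + 4)*(x^2 + 6*x + 8) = (x + 2)^2*(x + 4)*(x + 4)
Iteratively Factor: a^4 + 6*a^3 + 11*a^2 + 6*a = (a + 2)*(a^3 + 4*a^2 + 3*a) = a*(a + 2)*(a^2 + 4*a + 3) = a*(a + 1)*(a + 2)*(a + 3)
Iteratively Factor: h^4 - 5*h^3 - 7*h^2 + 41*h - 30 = (h + 3)*(h^3 - 8*h^2 + 17*h - 10) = (h - 1)*(h + 3)*(h^2 - 7*h + 10) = (h - 2)*(h - 1)*(h + 3)*(h - 5)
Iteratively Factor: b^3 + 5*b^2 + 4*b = (b + 4)*(b^2 + b) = (b + 1)*(b + 4)*(b)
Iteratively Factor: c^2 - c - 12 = (c + 3)*(c - 4)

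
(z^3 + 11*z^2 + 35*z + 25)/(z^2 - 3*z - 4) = (z^2 + 10*z + 25)/(z - 4)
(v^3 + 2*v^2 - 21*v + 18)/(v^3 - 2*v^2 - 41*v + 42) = (v - 3)/(v - 7)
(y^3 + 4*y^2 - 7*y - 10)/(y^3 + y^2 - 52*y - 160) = (y^2 - y - 2)/(y^2 - 4*y - 32)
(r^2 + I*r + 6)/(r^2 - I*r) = (r^2 + I*r + 6)/(r*(r - I))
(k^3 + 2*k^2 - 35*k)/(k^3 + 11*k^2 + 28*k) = (k - 5)/(k + 4)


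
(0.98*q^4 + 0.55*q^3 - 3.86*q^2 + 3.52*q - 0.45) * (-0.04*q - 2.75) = -0.0392*q^5 - 2.717*q^4 - 1.3581*q^3 + 10.4742*q^2 - 9.662*q + 1.2375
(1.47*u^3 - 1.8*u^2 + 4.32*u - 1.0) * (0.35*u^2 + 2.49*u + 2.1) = 0.5145*u^5 + 3.0303*u^4 + 0.117*u^3 + 6.6268*u^2 + 6.582*u - 2.1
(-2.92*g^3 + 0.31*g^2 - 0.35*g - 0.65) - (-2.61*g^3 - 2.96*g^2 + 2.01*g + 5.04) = -0.31*g^3 + 3.27*g^2 - 2.36*g - 5.69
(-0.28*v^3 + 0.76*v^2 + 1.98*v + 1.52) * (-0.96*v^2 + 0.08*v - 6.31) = 0.2688*v^5 - 0.752*v^4 - 0.0731999999999997*v^3 - 6.0964*v^2 - 12.3722*v - 9.5912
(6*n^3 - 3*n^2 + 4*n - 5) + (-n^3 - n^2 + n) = 5*n^3 - 4*n^2 + 5*n - 5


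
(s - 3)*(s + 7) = s^2 + 4*s - 21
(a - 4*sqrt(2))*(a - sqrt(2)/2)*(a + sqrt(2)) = a^3 - 7*sqrt(2)*a^2/2 - 5*a + 4*sqrt(2)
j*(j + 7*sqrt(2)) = j^2 + 7*sqrt(2)*j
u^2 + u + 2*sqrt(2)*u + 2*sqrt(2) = (u + 1)*(u + 2*sqrt(2))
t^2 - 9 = (t - 3)*(t + 3)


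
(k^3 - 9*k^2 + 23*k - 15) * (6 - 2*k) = -2*k^4 + 24*k^3 - 100*k^2 + 168*k - 90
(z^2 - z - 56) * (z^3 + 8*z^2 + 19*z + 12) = z^5 + 7*z^4 - 45*z^3 - 455*z^2 - 1076*z - 672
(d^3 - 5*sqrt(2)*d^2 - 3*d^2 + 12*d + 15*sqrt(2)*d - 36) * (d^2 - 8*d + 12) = d^5 - 11*d^4 - 5*sqrt(2)*d^4 + 48*d^3 + 55*sqrt(2)*d^3 - 180*sqrt(2)*d^2 - 168*d^2 + 180*sqrt(2)*d + 432*d - 432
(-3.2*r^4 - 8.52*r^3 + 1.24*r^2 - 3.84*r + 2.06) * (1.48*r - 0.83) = -4.736*r^5 - 9.9536*r^4 + 8.9068*r^3 - 6.7124*r^2 + 6.236*r - 1.7098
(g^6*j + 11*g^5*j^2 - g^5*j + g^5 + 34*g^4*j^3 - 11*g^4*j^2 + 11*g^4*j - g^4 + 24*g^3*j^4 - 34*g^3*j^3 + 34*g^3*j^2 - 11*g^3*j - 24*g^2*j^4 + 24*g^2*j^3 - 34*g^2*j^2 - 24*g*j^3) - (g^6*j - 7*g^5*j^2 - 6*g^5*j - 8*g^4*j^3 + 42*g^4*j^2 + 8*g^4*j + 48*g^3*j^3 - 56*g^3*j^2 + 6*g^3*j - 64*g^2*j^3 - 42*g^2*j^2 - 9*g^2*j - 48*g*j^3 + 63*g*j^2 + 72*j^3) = 18*g^5*j^2 + 5*g^5*j + g^5 + 42*g^4*j^3 - 53*g^4*j^2 + 3*g^4*j - g^4 + 24*g^3*j^4 - 82*g^3*j^3 + 90*g^3*j^2 - 17*g^3*j - 24*g^2*j^4 + 88*g^2*j^3 + 8*g^2*j^2 + 9*g^2*j + 24*g*j^3 - 63*g*j^2 - 72*j^3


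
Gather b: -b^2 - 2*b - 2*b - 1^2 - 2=-b^2 - 4*b - 3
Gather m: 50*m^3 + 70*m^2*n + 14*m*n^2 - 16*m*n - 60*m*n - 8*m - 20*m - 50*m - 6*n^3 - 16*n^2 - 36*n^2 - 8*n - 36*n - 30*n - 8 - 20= 50*m^3 + 70*m^2*n + m*(14*n^2 - 76*n - 78) - 6*n^3 - 52*n^2 - 74*n - 28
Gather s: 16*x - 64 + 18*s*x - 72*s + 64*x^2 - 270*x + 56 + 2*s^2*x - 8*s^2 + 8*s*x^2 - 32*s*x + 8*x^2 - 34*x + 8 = s^2*(2*x - 8) + s*(8*x^2 - 14*x - 72) + 72*x^2 - 288*x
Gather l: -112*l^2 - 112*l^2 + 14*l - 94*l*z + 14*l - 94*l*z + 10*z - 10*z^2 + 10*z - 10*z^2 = -224*l^2 + l*(28 - 188*z) - 20*z^2 + 20*z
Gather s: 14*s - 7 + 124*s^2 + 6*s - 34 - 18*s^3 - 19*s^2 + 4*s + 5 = -18*s^3 + 105*s^2 + 24*s - 36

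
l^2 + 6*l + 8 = (l + 2)*(l + 4)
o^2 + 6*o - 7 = (o - 1)*(o + 7)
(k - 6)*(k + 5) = k^2 - k - 30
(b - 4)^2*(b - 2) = b^3 - 10*b^2 + 32*b - 32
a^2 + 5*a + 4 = (a + 1)*(a + 4)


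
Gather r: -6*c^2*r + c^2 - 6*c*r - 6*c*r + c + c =c^2 + 2*c + r*(-6*c^2 - 12*c)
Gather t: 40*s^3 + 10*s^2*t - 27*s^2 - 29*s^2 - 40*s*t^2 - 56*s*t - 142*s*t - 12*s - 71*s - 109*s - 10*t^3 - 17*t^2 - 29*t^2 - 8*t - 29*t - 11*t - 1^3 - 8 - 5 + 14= 40*s^3 - 56*s^2 - 192*s - 10*t^3 + t^2*(-40*s - 46) + t*(10*s^2 - 198*s - 48)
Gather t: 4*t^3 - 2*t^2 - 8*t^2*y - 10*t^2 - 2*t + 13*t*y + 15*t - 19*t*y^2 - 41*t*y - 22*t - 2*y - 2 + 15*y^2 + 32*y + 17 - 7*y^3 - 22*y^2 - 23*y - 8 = 4*t^3 + t^2*(-8*y - 12) + t*(-19*y^2 - 28*y - 9) - 7*y^3 - 7*y^2 + 7*y + 7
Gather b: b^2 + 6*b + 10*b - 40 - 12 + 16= b^2 + 16*b - 36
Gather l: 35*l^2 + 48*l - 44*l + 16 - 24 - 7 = 35*l^2 + 4*l - 15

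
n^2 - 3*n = n*(n - 3)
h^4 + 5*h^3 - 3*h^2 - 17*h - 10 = (h - 2)*(h + 1)^2*(h + 5)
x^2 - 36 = (x - 6)*(x + 6)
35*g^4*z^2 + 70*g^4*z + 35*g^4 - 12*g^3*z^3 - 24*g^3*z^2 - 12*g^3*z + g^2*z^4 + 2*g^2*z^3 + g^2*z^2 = (-7*g + z)*(-5*g + z)*(g*z + g)^2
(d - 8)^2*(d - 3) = d^3 - 19*d^2 + 112*d - 192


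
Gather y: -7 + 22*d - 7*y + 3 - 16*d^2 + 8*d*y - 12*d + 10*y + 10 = -16*d^2 + 10*d + y*(8*d + 3) + 6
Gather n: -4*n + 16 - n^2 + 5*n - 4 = -n^2 + n + 12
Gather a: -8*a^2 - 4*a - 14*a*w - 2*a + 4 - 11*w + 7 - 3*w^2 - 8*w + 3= -8*a^2 + a*(-14*w - 6) - 3*w^2 - 19*w + 14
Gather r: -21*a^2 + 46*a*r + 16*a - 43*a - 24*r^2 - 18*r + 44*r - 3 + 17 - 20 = -21*a^2 - 27*a - 24*r^2 + r*(46*a + 26) - 6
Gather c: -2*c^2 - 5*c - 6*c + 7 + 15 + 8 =-2*c^2 - 11*c + 30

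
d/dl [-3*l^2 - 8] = -6*l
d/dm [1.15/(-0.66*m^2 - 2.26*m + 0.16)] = (1.518*m + 2.599)/(0.66*m^2 + 2.26*m - 0.16)^2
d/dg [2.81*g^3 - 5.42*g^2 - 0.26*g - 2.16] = 8.43*g^2 - 10.84*g - 0.26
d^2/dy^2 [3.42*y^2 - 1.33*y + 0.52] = 6.84000000000000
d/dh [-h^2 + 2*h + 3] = 2 - 2*h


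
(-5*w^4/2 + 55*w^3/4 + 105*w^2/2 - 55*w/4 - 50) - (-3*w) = -5*w^4/2 + 55*w^3/4 + 105*w^2/2 - 43*w/4 - 50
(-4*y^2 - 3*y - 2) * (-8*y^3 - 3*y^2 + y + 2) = 32*y^5 + 36*y^4 + 21*y^3 - 5*y^2 - 8*y - 4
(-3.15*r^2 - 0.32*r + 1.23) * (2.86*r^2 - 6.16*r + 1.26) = -9.009*r^4 + 18.4888*r^3 + 1.52*r^2 - 7.98*r + 1.5498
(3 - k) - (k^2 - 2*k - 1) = -k^2 + k + 4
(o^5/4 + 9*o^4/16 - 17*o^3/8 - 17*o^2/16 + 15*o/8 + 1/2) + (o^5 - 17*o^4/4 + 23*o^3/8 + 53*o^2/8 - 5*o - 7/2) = 5*o^5/4 - 59*o^4/16 + 3*o^3/4 + 89*o^2/16 - 25*o/8 - 3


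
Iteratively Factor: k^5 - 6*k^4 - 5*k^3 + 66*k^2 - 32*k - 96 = (k + 3)*(k^4 - 9*k^3 + 22*k^2 - 32) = (k - 2)*(k + 3)*(k^3 - 7*k^2 + 8*k + 16) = (k - 4)*(k - 2)*(k + 3)*(k^2 - 3*k - 4) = (k - 4)^2*(k - 2)*(k + 3)*(k + 1)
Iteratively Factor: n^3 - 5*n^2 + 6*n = (n - 2)*(n^2 - 3*n) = n*(n - 2)*(n - 3)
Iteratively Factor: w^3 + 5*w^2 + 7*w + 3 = (w + 3)*(w^2 + 2*w + 1) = (w + 1)*(w + 3)*(w + 1)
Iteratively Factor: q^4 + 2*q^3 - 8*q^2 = (q)*(q^3 + 2*q^2 - 8*q) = q*(q + 4)*(q^2 - 2*q) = q*(q - 2)*(q + 4)*(q)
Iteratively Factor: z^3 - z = (z + 1)*(z^2 - z) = (z - 1)*(z + 1)*(z)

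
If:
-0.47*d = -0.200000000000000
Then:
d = 0.43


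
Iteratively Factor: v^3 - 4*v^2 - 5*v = (v + 1)*(v^2 - 5*v) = v*(v + 1)*(v - 5)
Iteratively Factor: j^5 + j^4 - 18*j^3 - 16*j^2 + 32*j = (j)*(j^4 + j^3 - 18*j^2 - 16*j + 32) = j*(j - 1)*(j^3 + 2*j^2 - 16*j - 32) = j*(j - 1)*(j + 4)*(j^2 - 2*j - 8) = j*(j - 4)*(j - 1)*(j + 4)*(j + 2)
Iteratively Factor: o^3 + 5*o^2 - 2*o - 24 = (o + 4)*(o^2 + o - 6) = (o - 2)*(o + 4)*(o + 3)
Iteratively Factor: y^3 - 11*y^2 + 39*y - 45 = (y - 5)*(y^2 - 6*y + 9) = (y - 5)*(y - 3)*(y - 3)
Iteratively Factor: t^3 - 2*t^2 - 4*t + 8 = (t - 2)*(t^2 - 4) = (t - 2)^2*(t + 2)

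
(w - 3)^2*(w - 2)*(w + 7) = w^4 - w^3 - 35*w^2 + 129*w - 126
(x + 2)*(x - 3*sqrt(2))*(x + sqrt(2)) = x^3 - 2*sqrt(2)*x^2 + 2*x^2 - 6*x - 4*sqrt(2)*x - 12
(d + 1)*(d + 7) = d^2 + 8*d + 7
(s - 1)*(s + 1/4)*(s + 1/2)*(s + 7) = s^4 + 27*s^3/4 - 19*s^2/8 - 9*s/2 - 7/8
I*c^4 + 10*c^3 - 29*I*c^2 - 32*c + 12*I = (c - 6*I)*(c - 2*I)*(c - I)*(I*c + 1)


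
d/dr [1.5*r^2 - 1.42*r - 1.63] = 3.0*r - 1.42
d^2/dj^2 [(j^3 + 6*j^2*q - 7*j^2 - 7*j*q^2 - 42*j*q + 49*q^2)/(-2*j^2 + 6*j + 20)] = (7*j^3*q^2 + 24*j^3*q + 2*j^3 - 147*j^2*q^2 - 180*j^2*q + 120*j^2 + 651*j*q^2 + 1260*j*q - 300*j - 1141*q^2 - 1860*q + 700)/(j^6 - 9*j^5 - 3*j^4 + 153*j^3 + 30*j^2 - 900*j - 1000)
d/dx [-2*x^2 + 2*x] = 2 - 4*x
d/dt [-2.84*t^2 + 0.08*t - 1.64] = 0.08 - 5.68*t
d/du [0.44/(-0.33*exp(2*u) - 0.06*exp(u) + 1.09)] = (0.2904*exp(u) + 0.0264)*exp(u)/(0.33*exp(2*u) + 0.06*exp(u) - 1.09)^2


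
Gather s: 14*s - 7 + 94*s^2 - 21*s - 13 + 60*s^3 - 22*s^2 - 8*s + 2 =60*s^3 + 72*s^2 - 15*s - 18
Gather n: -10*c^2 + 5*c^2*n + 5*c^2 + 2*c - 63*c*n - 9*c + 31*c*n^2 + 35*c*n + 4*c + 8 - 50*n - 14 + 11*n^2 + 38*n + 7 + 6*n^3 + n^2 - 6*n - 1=-5*c^2 - 3*c + 6*n^3 + n^2*(31*c + 12) + n*(5*c^2 - 28*c - 18)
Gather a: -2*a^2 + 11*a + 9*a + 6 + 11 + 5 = -2*a^2 + 20*a + 22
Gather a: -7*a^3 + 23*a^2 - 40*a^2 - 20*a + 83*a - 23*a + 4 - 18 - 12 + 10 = -7*a^3 - 17*a^2 + 40*a - 16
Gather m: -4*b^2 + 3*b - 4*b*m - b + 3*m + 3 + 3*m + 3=-4*b^2 + 2*b + m*(6 - 4*b) + 6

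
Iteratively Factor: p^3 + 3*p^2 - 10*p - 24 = (p - 3)*(p^2 + 6*p + 8) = (p - 3)*(p + 2)*(p + 4)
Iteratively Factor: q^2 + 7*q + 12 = (q + 3)*(q + 4)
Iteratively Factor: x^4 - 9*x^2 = (x)*(x^3 - 9*x) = x*(x - 3)*(x^2 + 3*x) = x^2*(x - 3)*(x + 3)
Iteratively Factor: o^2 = (o)*(o)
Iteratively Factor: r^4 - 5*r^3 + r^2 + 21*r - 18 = (r + 2)*(r^3 - 7*r^2 + 15*r - 9) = (r - 3)*(r + 2)*(r^2 - 4*r + 3) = (r - 3)^2*(r + 2)*(r - 1)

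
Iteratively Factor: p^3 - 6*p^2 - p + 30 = (p - 5)*(p^2 - p - 6) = (p - 5)*(p - 3)*(p + 2)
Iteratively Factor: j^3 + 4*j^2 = (j)*(j^2 + 4*j) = j*(j + 4)*(j)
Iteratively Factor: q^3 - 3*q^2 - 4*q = (q)*(q^2 - 3*q - 4) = q*(q - 4)*(q + 1)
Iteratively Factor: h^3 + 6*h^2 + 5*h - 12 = (h - 1)*(h^2 + 7*h + 12) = (h - 1)*(h + 4)*(h + 3)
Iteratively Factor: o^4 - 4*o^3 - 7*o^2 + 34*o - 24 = (o + 3)*(o^3 - 7*o^2 + 14*o - 8) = (o - 2)*(o + 3)*(o^2 - 5*o + 4) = (o - 2)*(o - 1)*(o + 3)*(o - 4)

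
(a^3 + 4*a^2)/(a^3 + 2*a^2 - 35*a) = a*(a + 4)/(a^2 + 2*a - 35)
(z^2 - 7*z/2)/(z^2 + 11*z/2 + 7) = z*(2*z - 7)/(2*z^2 + 11*z + 14)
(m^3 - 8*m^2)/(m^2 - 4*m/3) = 3*m*(m - 8)/(3*m - 4)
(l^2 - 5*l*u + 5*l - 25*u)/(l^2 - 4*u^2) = (l^2 - 5*l*u + 5*l - 25*u)/(l^2 - 4*u^2)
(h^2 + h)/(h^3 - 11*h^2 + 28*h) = (h + 1)/(h^2 - 11*h + 28)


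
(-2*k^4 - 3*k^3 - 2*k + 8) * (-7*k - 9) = 14*k^5 + 39*k^4 + 27*k^3 + 14*k^2 - 38*k - 72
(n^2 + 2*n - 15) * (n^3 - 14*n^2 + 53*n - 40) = n^5 - 12*n^4 + 10*n^3 + 276*n^2 - 875*n + 600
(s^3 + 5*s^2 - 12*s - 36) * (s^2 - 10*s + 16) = s^5 - 5*s^4 - 46*s^3 + 164*s^2 + 168*s - 576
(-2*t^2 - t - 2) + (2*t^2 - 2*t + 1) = -3*t - 1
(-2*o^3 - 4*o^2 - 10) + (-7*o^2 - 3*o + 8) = -2*o^3 - 11*o^2 - 3*o - 2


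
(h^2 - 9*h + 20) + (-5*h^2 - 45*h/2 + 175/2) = -4*h^2 - 63*h/2 + 215/2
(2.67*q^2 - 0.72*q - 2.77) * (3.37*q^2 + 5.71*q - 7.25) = 8.9979*q^4 + 12.8193*q^3 - 32.8036*q^2 - 10.5967*q + 20.0825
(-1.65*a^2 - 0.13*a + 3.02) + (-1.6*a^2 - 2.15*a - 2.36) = -3.25*a^2 - 2.28*a + 0.66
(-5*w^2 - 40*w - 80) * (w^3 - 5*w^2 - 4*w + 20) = -5*w^5 - 15*w^4 + 140*w^3 + 460*w^2 - 480*w - 1600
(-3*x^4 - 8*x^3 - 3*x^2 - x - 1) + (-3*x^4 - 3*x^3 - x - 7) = -6*x^4 - 11*x^3 - 3*x^2 - 2*x - 8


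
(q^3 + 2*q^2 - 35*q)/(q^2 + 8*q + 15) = q*(q^2 + 2*q - 35)/(q^2 + 8*q + 15)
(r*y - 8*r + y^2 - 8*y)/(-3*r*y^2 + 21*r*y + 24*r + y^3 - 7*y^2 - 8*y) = (r + y)/(-3*r*y - 3*r + y^2 + y)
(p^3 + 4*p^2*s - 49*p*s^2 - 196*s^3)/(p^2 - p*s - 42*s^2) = (p^2 + 11*p*s + 28*s^2)/(p + 6*s)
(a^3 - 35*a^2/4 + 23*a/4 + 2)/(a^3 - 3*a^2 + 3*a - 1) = (a^2 - 31*a/4 - 2)/(a^2 - 2*a + 1)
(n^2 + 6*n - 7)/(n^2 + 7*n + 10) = (n^2 + 6*n - 7)/(n^2 + 7*n + 10)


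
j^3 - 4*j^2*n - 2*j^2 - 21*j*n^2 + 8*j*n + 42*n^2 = (j - 2)*(j - 7*n)*(j + 3*n)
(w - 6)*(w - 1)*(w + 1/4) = w^3 - 27*w^2/4 + 17*w/4 + 3/2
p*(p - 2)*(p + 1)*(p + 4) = p^4 + 3*p^3 - 6*p^2 - 8*p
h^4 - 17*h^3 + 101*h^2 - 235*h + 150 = (h - 6)*(h - 5)^2*(h - 1)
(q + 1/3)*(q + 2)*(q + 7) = q^3 + 28*q^2/3 + 17*q + 14/3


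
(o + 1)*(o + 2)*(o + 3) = o^3 + 6*o^2 + 11*o + 6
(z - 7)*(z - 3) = z^2 - 10*z + 21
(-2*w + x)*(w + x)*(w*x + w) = -2*w^3*x - 2*w^3 - w^2*x^2 - w^2*x + w*x^3 + w*x^2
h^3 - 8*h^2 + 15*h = h*(h - 5)*(h - 3)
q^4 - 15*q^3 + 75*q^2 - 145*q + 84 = (q - 7)*(q - 4)*(q - 3)*(q - 1)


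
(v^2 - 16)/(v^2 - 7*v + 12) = (v + 4)/(v - 3)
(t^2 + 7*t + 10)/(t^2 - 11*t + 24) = (t^2 + 7*t + 10)/(t^2 - 11*t + 24)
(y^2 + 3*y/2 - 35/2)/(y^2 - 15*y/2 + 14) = (y + 5)/(y - 4)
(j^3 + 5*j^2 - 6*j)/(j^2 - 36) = j*(j - 1)/(j - 6)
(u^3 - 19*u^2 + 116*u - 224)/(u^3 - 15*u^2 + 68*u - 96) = (u - 7)/(u - 3)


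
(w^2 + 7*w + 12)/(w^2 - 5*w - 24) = (w + 4)/(w - 8)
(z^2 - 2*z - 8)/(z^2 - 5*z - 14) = (z - 4)/(z - 7)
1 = 1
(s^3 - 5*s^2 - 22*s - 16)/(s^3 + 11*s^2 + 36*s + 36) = (s^2 - 7*s - 8)/(s^2 + 9*s + 18)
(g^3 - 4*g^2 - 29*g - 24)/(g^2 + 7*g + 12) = (g^2 - 7*g - 8)/(g + 4)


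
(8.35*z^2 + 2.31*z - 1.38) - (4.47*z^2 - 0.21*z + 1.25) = 3.88*z^2 + 2.52*z - 2.63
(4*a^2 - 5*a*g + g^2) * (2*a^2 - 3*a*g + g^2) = 8*a^4 - 22*a^3*g + 21*a^2*g^2 - 8*a*g^3 + g^4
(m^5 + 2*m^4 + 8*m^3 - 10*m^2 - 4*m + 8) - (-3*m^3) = m^5 + 2*m^4 + 11*m^3 - 10*m^2 - 4*m + 8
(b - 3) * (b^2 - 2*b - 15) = b^3 - 5*b^2 - 9*b + 45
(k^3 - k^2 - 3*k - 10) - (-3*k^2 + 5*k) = k^3 + 2*k^2 - 8*k - 10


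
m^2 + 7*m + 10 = (m + 2)*(m + 5)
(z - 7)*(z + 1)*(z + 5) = z^3 - z^2 - 37*z - 35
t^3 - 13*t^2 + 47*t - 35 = (t - 7)*(t - 5)*(t - 1)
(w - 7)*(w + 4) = w^2 - 3*w - 28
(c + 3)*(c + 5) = c^2 + 8*c + 15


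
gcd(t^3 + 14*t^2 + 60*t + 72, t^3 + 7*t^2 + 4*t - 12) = t^2 + 8*t + 12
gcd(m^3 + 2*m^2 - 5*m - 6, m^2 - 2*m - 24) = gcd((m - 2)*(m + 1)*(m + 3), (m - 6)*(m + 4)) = 1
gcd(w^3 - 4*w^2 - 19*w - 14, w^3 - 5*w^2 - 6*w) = w + 1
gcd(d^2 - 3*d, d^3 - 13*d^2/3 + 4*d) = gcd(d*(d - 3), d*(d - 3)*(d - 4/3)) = d^2 - 3*d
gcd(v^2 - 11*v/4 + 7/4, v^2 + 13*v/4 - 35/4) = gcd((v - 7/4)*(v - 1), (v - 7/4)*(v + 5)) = v - 7/4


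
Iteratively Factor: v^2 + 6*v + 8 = (v + 2)*(v + 4)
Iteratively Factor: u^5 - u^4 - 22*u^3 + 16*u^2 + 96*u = (u + 4)*(u^4 - 5*u^3 - 2*u^2 + 24*u) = u*(u + 4)*(u^3 - 5*u^2 - 2*u + 24) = u*(u - 3)*(u + 4)*(u^2 - 2*u - 8) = u*(u - 4)*(u - 3)*(u + 4)*(u + 2)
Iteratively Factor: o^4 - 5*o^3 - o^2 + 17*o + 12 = (o - 4)*(o^3 - o^2 - 5*o - 3) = (o - 4)*(o + 1)*(o^2 - 2*o - 3) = (o - 4)*(o - 3)*(o + 1)*(o + 1)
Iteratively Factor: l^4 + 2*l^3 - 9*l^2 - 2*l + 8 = (l + 1)*(l^3 + l^2 - 10*l + 8) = (l - 2)*(l + 1)*(l^2 + 3*l - 4) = (l - 2)*(l - 1)*(l + 1)*(l + 4)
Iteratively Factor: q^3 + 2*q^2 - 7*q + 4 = (q - 1)*(q^2 + 3*q - 4) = (q - 1)^2*(q + 4)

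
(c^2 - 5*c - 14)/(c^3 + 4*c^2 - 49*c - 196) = (c + 2)/(c^2 + 11*c + 28)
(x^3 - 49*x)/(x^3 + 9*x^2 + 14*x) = (x - 7)/(x + 2)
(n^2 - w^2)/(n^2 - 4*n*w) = (n^2 - w^2)/(n*(n - 4*w))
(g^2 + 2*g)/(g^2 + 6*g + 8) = g/(g + 4)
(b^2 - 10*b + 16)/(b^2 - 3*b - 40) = (b - 2)/(b + 5)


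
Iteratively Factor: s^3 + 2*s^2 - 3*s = (s)*(s^2 + 2*s - 3) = s*(s + 3)*(s - 1)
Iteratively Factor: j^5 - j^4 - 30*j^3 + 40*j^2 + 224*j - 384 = (j - 2)*(j^4 + j^3 - 28*j^2 - 16*j + 192) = (j - 2)*(j + 4)*(j^3 - 3*j^2 - 16*j + 48) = (j - 2)*(j + 4)^2*(j^2 - 7*j + 12) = (j - 3)*(j - 2)*(j + 4)^2*(j - 4)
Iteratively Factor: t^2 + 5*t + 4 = (t + 1)*(t + 4)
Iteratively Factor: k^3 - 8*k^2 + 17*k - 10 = (k - 2)*(k^2 - 6*k + 5) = (k - 5)*(k - 2)*(k - 1)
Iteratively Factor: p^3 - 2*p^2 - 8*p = (p + 2)*(p^2 - 4*p) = p*(p + 2)*(p - 4)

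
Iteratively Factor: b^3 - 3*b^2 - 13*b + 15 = (b - 5)*(b^2 + 2*b - 3) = (b - 5)*(b - 1)*(b + 3)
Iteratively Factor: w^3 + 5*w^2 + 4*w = (w + 4)*(w^2 + w) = (w + 1)*(w + 4)*(w)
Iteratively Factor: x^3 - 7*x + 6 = (x - 2)*(x^2 + 2*x - 3) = (x - 2)*(x - 1)*(x + 3)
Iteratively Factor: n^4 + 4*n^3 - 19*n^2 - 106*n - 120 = (n + 2)*(n^3 + 2*n^2 - 23*n - 60) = (n + 2)*(n + 4)*(n^2 - 2*n - 15) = (n + 2)*(n + 3)*(n + 4)*(n - 5)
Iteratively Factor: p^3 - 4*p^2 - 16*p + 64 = (p - 4)*(p^2 - 16) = (p - 4)*(p + 4)*(p - 4)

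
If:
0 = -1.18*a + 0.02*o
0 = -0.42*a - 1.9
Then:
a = -4.52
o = -266.90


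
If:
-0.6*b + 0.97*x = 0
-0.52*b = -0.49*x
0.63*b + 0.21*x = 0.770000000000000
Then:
No Solution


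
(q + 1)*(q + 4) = q^2 + 5*q + 4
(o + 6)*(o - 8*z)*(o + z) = o^3 - 7*o^2*z + 6*o^2 - 8*o*z^2 - 42*o*z - 48*z^2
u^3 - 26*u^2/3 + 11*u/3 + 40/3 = (u - 8)*(u - 5/3)*(u + 1)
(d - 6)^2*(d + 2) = d^3 - 10*d^2 + 12*d + 72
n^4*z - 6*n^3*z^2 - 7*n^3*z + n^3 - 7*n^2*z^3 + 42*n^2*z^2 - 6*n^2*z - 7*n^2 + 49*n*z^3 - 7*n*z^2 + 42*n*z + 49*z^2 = (n - 7)*(n - 7*z)*(n + z)*(n*z + 1)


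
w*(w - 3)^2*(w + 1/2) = w^4 - 11*w^3/2 + 6*w^2 + 9*w/2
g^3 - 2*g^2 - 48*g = g*(g - 8)*(g + 6)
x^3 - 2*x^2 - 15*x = x*(x - 5)*(x + 3)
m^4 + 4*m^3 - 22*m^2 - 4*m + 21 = (m - 3)*(m - 1)*(m + 1)*(m + 7)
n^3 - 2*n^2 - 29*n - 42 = (n - 7)*(n + 2)*(n + 3)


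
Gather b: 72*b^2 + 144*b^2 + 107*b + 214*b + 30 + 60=216*b^2 + 321*b + 90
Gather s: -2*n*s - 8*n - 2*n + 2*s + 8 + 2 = -10*n + s*(2 - 2*n) + 10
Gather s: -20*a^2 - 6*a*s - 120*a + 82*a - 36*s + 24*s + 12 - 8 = -20*a^2 - 38*a + s*(-6*a - 12) + 4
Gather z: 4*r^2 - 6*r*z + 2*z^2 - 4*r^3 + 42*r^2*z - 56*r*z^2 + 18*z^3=-4*r^3 + 4*r^2 + 18*z^3 + z^2*(2 - 56*r) + z*(42*r^2 - 6*r)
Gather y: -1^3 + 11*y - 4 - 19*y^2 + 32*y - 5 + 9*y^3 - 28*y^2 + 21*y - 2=9*y^3 - 47*y^2 + 64*y - 12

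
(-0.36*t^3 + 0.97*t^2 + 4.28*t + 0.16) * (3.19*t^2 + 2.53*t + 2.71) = -1.1484*t^5 + 2.1835*t^4 + 15.1317*t^3 + 13.9675*t^2 + 12.0036*t + 0.4336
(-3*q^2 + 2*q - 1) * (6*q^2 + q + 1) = -18*q^4 + 9*q^3 - 7*q^2 + q - 1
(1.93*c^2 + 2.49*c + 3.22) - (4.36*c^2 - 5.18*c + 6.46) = -2.43*c^2 + 7.67*c - 3.24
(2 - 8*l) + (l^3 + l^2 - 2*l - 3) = l^3 + l^2 - 10*l - 1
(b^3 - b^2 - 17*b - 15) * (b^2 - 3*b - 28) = b^5 - 4*b^4 - 42*b^3 + 64*b^2 + 521*b + 420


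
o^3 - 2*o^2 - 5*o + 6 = (o - 3)*(o - 1)*(o + 2)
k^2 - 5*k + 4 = (k - 4)*(k - 1)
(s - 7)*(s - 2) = s^2 - 9*s + 14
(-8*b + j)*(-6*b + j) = 48*b^2 - 14*b*j + j^2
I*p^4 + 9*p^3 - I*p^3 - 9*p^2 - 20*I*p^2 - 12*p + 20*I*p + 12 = (p - 6*I)*(p - 2*I)*(p - I)*(I*p - I)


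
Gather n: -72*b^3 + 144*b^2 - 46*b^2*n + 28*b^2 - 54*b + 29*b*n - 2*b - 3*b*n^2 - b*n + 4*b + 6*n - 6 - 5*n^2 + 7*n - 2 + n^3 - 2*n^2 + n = -72*b^3 + 172*b^2 - 52*b + n^3 + n^2*(-3*b - 7) + n*(-46*b^2 + 28*b + 14) - 8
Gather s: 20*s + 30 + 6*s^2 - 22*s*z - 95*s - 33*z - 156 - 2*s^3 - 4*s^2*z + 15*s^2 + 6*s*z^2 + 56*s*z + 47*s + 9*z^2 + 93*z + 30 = -2*s^3 + s^2*(21 - 4*z) + s*(6*z^2 + 34*z - 28) + 9*z^2 + 60*z - 96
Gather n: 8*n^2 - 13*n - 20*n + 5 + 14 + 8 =8*n^2 - 33*n + 27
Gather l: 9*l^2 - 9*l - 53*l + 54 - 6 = 9*l^2 - 62*l + 48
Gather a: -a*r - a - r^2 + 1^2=a*(-r - 1) - r^2 + 1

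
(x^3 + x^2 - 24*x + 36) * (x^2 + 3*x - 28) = x^5 + 4*x^4 - 49*x^3 - 64*x^2 + 780*x - 1008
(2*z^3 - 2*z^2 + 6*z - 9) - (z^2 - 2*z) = 2*z^3 - 3*z^2 + 8*z - 9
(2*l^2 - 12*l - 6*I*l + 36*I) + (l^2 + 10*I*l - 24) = 3*l^2 - 12*l + 4*I*l - 24 + 36*I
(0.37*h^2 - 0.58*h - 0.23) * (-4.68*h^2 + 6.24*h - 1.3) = -1.7316*h^4 + 5.0232*h^3 - 3.0238*h^2 - 0.6812*h + 0.299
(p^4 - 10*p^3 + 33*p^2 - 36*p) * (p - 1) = p^5 - 11*p^4 + 43*p^3 - 69*p^2 + 36*p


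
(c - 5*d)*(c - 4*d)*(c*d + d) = c^3*d - 9*c^2*d^2 + c^2*d + 20*c*d^3 - 9*c*d^2 + 20*d^3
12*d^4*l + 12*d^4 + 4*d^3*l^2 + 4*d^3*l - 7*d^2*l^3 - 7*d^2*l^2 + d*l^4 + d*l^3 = (-6*d + l)*(-2*d + l)*(d + l)*(d*l + d)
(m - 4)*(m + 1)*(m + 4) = m^3 + m^2 - 16*m - 16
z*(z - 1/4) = z^2 - z/4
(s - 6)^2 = s^2 - 12*s + 36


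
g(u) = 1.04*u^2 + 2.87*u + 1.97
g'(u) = 2.08*u + 2.87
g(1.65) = 9.54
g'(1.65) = 6.30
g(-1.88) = 0.25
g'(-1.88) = -1.04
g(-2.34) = 0.95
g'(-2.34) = -2.00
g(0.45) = 3.47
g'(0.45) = 3.81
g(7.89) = 89.36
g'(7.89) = 19.28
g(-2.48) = 1.25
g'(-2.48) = -2.29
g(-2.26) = 0.80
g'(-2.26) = -1.83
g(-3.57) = 4.98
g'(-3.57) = -4.56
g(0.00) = 1.97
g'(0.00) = 2.87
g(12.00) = 186.17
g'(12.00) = 27.83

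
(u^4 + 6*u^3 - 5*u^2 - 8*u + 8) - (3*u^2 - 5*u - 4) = u^4 + 6*u^3 - 8*u^2 - 3*u + 12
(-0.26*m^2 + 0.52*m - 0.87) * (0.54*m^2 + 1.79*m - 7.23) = -0.1404*m^4 - 0.1846*m^3 + 2.3408*m^2 - 5.3169*m + 6.2901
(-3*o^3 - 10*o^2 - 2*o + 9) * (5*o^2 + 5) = -15*o^5 - 50*o^4 - 25*o^3 - 5*o^2 - 10*o + 45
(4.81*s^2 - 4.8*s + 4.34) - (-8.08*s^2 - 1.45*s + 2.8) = 12.89*s^2 - 3.35*s + 1.54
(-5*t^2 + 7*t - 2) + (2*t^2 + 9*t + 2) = -3*t^2 + 16*t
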